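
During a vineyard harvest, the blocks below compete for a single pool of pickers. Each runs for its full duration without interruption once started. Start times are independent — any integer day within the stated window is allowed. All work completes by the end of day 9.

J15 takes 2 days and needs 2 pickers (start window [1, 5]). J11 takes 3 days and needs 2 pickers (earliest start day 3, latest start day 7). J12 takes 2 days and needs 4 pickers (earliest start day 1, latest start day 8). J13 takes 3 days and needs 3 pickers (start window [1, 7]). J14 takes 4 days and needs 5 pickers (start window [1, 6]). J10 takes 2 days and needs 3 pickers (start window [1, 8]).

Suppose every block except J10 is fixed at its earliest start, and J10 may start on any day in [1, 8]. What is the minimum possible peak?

J10@1: d1:17  d2:17  d3:10  d4:7  d5:2  d6:0  d7:0  d8:0  d9:0 → peak 17
J10@2: d1:14  d2:17  d3:13  d4:7  d5:2  d6:0  d7:0  d8:0  d9:0 → peak 17
J10@3: d1:14  d2:14  d3:13  d4:10  d5:2  d6:0  d7:0  d8:0  d9:0 → peak 14
J10@4: d1:14  d2:14  d3:10  d4:10  d5:5  d6:0  d7:0  d8:0  d9:0 → peak 14
J10@5: d1:14  d2:14  d3:10  d4:7  d5:5  d6:3  d7:0  d8:0  d9:0 → peak 14
J10@6: d1:14  d2:14  d3:10  d4:7  d5:2  d6:3  d7:3  d8:0  d9:0 → peak 14
J10@7: d1:14  d2:14  d3:10  d4:7  d5:2  d6:0  d7:3  d8:3  d9:0 → peak 14
J10@8: d1:14  d2:14  d3:10  d4:7  d5:2  d6:0  d7:0  d8:3  d9:3 → peak 14
Best is J10@3, peak 14.

14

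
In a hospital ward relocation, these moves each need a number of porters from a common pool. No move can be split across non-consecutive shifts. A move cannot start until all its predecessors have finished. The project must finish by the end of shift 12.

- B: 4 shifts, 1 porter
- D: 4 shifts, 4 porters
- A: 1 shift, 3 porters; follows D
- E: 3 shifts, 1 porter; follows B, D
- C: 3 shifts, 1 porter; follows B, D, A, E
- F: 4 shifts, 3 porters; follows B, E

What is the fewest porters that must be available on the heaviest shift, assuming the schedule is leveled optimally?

5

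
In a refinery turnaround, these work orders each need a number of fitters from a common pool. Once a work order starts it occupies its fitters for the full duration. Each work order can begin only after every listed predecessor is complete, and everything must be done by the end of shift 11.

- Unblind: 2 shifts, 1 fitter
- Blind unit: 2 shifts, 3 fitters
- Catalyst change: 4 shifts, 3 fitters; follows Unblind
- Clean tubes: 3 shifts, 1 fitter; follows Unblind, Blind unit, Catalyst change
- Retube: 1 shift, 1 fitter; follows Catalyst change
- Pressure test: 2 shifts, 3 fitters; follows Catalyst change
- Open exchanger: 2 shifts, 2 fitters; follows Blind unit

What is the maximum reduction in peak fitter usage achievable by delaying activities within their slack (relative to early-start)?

1

Early-start peak: s1:4  s2:4  s3:5  s4:5  s5:3  s6:3  s7:5  s8:4  s9:1  s10:0  s11:0 ⇒ 5.
Leveled (Unblind@1, Blind unit@1, Catalyst change@3, Clean tubes@7, Retube@7, Pressure test@8, Open exchanger@10): s1:4  s2:4  s3:3  s4:3  s5:3  s6:3  s7:2  s8:4  s9:4  s10:2  s11:2 ⇒ 4.
Reduction 5 − 4 = 1.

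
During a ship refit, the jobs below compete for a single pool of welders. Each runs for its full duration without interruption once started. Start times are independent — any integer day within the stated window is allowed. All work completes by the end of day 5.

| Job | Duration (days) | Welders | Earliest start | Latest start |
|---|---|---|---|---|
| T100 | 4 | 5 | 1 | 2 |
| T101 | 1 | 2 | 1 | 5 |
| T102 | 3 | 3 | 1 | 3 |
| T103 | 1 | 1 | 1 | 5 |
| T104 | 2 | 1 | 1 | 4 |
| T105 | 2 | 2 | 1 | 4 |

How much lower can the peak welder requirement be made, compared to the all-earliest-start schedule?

6

Early-start peak: d1:14  d2:11  d3:8  d4:5  d5:0 ⇒ 14.
Leveled (T100@1, T101@5, T102@1, T103@5, T104@4, T105@4): d1:8  d2:8  d3:8  d4:8  d5:6 ⇒ 8.
Reduction 14 − 8 = 6.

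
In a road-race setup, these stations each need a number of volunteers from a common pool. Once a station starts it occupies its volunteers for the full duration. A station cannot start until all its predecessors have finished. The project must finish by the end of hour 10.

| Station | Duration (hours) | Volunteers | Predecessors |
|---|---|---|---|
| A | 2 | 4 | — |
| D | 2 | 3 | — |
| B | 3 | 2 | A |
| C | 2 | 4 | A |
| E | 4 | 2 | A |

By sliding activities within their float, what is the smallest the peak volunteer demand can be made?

Early-start (A@1, D@1, B@3, C@3, E@3) gives peak 8: h1:7  h2:7  h3:8  h4:8  h5:4  h6:2  h7:0  h8:0  h9:0  h10:0.
Shift D→3, B→5, C→9, E→5.
Schedule A@1, D@3, B@5, C@9, E@5: h1:4  h2:4  h3:3  h4:3  h5:4  h6:4  h7:4  h8:2  h9:4  h10:4 — peak 4.
Total volunteer-hours = 36 over 10 hours ⇒ peak ≥ ⌈36/10⌉ = 4, so 4 is optimal.

4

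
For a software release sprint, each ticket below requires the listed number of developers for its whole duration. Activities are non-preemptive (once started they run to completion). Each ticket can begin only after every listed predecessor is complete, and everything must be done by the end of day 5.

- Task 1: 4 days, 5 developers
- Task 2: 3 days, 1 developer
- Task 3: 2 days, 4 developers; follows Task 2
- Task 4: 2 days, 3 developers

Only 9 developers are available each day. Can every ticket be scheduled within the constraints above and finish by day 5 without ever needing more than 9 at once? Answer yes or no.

yes

Schedule Task 1@1, Task 2@1, Task 3@4, Task 4@1: d1:9  d2:9  d3:6  d4:9  d5:4 — peak 9 ≤ 9.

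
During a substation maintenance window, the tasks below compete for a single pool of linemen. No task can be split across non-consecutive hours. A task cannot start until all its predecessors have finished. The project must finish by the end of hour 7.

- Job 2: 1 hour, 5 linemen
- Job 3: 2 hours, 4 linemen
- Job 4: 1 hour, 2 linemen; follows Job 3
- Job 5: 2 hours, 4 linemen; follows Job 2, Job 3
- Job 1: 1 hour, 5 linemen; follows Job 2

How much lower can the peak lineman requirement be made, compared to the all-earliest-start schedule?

4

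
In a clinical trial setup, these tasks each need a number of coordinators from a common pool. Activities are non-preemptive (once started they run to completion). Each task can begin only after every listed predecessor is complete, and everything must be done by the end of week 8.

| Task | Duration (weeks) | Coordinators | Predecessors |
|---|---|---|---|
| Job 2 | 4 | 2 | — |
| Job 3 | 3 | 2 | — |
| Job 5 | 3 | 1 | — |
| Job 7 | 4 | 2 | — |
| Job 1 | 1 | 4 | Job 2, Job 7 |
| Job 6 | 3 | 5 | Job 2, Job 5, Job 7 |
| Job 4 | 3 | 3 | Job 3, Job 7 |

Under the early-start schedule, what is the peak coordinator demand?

Early-start schedule: Job 2@1, Job 3@1, Job 5@1, Job 7@1, Job 1@5, Job 6@5, Job 4@5.
Load per week: week 1: 7, week 2: 7, week 3: 7, week 4: 4, week 5: 12, week 6: 8, week 7: 8, week 8: 0.
Peak is 12.

12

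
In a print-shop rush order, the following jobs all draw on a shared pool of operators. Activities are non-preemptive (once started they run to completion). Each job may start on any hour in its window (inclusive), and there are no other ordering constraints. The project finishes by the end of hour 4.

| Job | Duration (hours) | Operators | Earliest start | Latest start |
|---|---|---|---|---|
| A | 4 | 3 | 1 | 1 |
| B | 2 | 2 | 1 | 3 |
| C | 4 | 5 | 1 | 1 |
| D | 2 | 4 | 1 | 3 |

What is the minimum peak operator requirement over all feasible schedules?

Early-start (A@1, B@1, C@1, D@1) gives peak 14: h1:14  h2:14  h3:8  h4:8.
Shift D→3.
Schedule A@1, B@1, C@1, D@3: h1:10  h2:10  h3:12  h4:12 — peak 12.
No arrangement of the 9 feasible schedules does better.

12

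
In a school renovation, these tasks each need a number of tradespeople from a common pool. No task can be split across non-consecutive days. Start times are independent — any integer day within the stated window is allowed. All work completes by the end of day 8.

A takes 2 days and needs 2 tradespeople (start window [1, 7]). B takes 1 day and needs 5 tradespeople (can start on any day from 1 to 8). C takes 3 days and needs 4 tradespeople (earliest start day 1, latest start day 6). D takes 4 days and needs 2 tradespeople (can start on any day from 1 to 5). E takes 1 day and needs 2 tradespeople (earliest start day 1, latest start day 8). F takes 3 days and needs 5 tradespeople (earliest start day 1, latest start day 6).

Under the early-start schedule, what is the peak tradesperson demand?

20

Early-start schedule: A@1, B@1, C@1, D@1, E@1, F@1.
Load per day: day 1: 20, day 2: 13, day 3: 11, day 4: 2, day 5: 0, day 6: 0, day 7: 0, day 8: 0.
Peak is 20.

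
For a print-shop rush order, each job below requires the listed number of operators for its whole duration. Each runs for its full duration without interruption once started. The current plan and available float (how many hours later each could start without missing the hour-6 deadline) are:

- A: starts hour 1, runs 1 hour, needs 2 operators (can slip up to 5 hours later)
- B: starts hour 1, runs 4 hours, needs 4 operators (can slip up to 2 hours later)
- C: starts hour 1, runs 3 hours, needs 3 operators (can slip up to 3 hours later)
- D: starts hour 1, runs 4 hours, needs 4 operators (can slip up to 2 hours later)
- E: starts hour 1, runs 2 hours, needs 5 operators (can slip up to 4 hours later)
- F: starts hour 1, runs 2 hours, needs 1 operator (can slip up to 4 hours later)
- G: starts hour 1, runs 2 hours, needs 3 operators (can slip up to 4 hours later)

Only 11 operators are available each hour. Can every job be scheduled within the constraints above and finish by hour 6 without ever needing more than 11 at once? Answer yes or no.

Schedule A@1, B@1, C@2, D@1, E@5, F@5, G@5: h1:10  h2:11  h3:11  h4:11  h5:9  h6:9 — peak 11 ≤ 11.

yes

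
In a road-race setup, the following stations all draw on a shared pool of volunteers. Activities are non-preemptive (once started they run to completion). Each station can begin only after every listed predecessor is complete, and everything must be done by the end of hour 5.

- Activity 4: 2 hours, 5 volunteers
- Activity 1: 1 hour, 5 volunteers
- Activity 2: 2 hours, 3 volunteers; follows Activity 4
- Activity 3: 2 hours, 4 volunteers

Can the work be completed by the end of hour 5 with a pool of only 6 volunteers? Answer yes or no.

no

The minimum achievable peak is 7; 6 < 7, so no feasible schedule stays within the cap.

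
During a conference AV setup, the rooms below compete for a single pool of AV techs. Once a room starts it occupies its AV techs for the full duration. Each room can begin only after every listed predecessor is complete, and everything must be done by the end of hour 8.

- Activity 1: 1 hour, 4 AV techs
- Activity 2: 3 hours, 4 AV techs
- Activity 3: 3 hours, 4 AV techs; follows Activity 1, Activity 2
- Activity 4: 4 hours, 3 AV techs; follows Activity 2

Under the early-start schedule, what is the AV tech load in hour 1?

At early start, hour 1 has: Activity 1, Activity 2.
Demand: 4 + 4 = 8.

8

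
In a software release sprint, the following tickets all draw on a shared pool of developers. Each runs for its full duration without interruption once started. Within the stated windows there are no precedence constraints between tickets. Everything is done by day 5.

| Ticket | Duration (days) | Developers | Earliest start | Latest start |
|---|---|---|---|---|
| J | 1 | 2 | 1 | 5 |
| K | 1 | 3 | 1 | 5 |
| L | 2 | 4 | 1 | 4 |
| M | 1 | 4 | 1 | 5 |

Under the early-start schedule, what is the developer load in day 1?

At early start, day 1 has: J, K, L, M.
Demand: 2 + 3 + 4 + 4 = 13.

13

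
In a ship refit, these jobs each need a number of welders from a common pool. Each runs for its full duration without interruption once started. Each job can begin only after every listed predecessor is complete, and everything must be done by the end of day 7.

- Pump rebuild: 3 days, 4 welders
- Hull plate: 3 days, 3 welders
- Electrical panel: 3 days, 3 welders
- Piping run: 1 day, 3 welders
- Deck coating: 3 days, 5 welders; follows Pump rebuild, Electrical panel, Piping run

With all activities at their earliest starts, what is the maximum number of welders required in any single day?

13

Early-start schedule: Pump rebuild@1, Hull plate@1, Electrical panel@1, Piping run@1, Deck coating@4.
Load per day: day 1: 13, day 2: 10, day 3: 10, day 4: 5, day 5: 5, day 6: 5, day 7: 0.
Peak is 13.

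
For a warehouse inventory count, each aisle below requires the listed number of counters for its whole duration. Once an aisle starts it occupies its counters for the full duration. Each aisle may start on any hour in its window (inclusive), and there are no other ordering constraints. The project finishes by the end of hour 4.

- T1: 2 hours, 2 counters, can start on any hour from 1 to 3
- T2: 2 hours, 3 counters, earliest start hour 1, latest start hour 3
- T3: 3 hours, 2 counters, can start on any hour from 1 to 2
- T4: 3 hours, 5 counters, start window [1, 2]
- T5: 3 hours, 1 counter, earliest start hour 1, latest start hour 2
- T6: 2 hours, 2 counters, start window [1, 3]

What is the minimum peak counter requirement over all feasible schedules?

12

Early-start (T1@1, T2@1, T3@1, T4@1, T5@1, T6@1) gives peak 15: h1:15  h2:15  h3:8  h4:0.
Shift T2→3.
Schedule T1@1, T2@3, T3@1, T4@1, T5@1, T6@1: h1:12  h2:12  h3:11  h4:3 — peak 12.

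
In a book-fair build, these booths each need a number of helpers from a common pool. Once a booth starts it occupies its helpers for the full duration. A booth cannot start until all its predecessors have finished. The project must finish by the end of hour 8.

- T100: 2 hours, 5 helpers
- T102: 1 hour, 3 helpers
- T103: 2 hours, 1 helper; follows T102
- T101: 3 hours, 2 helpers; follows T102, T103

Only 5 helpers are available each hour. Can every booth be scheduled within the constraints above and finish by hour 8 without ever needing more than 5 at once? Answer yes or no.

Schedule T100@1, T102@3, T103@4, T101@6: h1:5  h2:5  h3:3  h4:1  h5:1  h6:2  h7:2  h8:2 — peak 5 ≤ 5.

yes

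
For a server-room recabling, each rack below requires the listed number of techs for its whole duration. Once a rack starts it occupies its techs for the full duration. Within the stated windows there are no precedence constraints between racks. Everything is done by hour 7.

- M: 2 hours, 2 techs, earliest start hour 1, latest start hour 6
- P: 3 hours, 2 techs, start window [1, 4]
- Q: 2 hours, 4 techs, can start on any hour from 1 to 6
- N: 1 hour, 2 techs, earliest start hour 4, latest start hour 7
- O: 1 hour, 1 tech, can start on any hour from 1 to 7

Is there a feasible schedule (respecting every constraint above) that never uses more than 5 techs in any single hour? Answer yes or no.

Schedule M@1, P@1, Q@4, N@6, O@3: h1:4  h2:4  h3:3  h4:4  h5:4  h6:2  h7:0 — peak 4 ≤ 5.

yes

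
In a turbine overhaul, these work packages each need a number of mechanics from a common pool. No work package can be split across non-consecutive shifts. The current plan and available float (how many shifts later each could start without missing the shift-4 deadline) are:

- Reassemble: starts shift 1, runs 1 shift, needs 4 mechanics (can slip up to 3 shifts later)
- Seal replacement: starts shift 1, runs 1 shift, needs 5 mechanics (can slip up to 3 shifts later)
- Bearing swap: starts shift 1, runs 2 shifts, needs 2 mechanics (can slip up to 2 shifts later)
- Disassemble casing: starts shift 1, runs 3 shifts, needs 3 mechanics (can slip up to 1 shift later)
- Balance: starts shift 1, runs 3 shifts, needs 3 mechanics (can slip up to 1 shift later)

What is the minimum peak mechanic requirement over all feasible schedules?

8

Early-start (Reassemble@1, Seal replacement@1, Bearing swap@1, Disassemble casing@1, Balance@1) gives peak 17: s1:17  s2:8  s3:6  s4:0.
Shift Seal replacement→4, Bearing swap→2, Balance→2.
Schedule Reassemble@1, Seal replacement@4, Bearing swap@2, Disassemble casing@1, Balance@2: s1:7  s2:8  s3:8  s4:8 — peak 8.
Total mechanic-shifts = 31 over 4 shifts ⇒ peak ≥ ⌈31/4⌉ = 8, so 8 is optimal.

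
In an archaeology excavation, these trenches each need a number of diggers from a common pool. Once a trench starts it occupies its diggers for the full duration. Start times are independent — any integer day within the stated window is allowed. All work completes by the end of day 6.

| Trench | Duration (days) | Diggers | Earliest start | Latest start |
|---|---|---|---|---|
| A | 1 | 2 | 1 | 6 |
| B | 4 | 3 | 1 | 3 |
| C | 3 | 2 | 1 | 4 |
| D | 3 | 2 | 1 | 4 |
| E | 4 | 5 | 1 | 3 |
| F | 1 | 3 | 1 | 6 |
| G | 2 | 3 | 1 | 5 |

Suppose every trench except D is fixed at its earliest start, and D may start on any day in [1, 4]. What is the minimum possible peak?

18

D@1: d1:20  d2:15  d3:12  d4:8  d5:0  d6:0 → peak 20
D@2: d1:18  d2:15  d3:12  d4:10  d5:0  d6:0 → peak 18
D@3: d1:18  d2:13  d3:12  d4:10  d5:2  d6:0 → peak 18
D@4: d1:18  d2:13  d3:10  d4:10  d5:2  d6:2 → peak 18
Best is D@2, peak 18.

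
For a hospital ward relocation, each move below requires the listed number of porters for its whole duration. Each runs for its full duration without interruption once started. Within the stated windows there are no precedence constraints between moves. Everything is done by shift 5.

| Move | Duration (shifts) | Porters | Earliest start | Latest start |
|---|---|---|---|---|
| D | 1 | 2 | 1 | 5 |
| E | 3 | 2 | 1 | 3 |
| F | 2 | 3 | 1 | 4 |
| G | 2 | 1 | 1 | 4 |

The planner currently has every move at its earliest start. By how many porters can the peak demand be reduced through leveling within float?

Early-start peak: s1:8  s2:6  s3:2  s4:0  s5:0 ⇒ 8.
Leveled (D@1, E@1, F@4, G@2): s1:4  s2:3  s3:3  s4:3  s5:3 ⇒ 4.
Reduction 8 − 4 = 4.

4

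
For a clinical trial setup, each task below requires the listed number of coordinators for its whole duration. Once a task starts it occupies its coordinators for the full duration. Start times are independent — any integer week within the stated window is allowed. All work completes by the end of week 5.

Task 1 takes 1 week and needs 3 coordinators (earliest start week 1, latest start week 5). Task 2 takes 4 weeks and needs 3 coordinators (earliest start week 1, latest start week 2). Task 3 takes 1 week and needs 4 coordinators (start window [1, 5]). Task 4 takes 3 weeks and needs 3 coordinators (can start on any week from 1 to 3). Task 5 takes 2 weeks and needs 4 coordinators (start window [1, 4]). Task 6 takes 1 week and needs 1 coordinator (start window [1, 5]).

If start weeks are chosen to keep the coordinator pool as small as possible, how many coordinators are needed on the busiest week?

Early-start (Task 1@1, Task 2@1, Task 3@1, Task 4@1, Task 5@1, Task 6@1) gives peak 18: w1:18  w2:10  w3:6  w4:3  w5:0.
Shift Task 3→5, Task 5→4, Task 6→2.
Schedule Task 1@1, Task 2@1, Task 3@5, Task 4@1, Task 5@4, Task 6@2: w1:9  w2:7  w3:6  w4:7  w5:8 — peak 9.

9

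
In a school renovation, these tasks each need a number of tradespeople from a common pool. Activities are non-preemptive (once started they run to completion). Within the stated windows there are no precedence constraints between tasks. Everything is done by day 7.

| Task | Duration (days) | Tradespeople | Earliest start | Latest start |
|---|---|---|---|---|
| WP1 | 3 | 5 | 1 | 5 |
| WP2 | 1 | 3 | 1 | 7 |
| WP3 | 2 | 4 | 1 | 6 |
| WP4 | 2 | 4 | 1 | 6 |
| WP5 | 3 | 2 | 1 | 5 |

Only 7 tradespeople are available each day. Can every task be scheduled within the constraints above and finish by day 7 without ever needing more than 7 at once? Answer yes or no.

Schedule WP1@1, WP2@4, WP3@4, WP4@6, WP5@1: d1:7  d2:7  d3:7  d4:7  d5:4  d6:4  d7:4 — peak 7 ≤ 7.

yes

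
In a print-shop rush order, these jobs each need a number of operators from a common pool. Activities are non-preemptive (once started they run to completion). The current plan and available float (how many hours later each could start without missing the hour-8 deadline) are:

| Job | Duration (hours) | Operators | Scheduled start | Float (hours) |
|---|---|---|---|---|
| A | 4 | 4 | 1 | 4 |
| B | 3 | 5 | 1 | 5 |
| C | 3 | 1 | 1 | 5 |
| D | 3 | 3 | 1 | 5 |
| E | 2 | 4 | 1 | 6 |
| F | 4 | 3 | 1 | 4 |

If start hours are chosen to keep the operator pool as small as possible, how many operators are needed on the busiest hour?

8

Early-start (A@1, B@1, C@1, D@1, E@1, F@1) gives peak 20: h1:20  h2:20  h3:16  h4:7  h5:0  h6:0  h7:0  h8:0.
Shift B→6, E→4, F→5.
Schedule A@1, B@6, C@1, D@1, E@4, F@5: h1:8  h2:8  h3:8  h4:8  h5:7  h6:8  h7:8  h8:8 — peak 8.
Total operator-hours = 63 over 8 hours ⇒ peak ≥ ⌈63/8⌉ = 8, so 8 is optimal.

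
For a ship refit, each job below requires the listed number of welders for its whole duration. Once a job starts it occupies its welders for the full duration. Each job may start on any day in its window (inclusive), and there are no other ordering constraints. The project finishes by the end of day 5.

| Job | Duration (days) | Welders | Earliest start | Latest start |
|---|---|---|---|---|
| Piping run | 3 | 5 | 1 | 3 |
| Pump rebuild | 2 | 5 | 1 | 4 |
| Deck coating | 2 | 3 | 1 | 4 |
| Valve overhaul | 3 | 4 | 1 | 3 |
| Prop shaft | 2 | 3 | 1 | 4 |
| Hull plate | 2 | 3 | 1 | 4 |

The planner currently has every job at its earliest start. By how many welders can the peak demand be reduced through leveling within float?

11

Early-start peak: d1:23  d2:23  d3:9  d4:0  d5:0 ⇒ 23.
Leveled (Piping run@1, Pump rebuild@4, Deck coating@1, Valve overhaul@1, Prop shaft@3, Hull plate@4): d1:12  d2:12  d3:12  d4:11  d5:8 ⇒ 12.
Reduction 23 − 12 = 11.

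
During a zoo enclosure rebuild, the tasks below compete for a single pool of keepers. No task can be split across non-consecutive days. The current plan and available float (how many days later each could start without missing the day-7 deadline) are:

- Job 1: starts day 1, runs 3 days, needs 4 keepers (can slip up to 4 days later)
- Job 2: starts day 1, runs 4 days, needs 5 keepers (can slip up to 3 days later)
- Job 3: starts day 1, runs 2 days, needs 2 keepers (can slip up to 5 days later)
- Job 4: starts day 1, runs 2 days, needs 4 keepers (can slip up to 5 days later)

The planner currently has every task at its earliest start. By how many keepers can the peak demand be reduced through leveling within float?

7

Early-start peak: d1:15  d2:15  d3:9  d4:5  d5:0  d6:0  d7:0 ⇒ 15.
Leveled (Job 1@1, Job 2@4, Job 3@3, Job 4@1): d1:8  d2:8  d3:6  d4:7  d5:5  d6:5  d7:5 ⇒ 8.
Reduction 15 − 8 = 7.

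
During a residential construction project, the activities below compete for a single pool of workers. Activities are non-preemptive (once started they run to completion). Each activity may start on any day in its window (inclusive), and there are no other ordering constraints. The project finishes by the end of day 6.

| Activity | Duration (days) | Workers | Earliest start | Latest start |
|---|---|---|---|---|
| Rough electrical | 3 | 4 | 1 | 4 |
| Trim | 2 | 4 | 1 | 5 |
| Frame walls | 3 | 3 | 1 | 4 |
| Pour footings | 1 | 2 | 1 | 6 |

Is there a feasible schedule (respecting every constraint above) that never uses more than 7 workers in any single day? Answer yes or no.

Schedule Rough electrical@1, Trim@4, Frame walls@1, Pour footings@4: d1:7  d2:7  d3:7  d4:6  d5:4  d6:0 — peak 7 ≤ 7.

yes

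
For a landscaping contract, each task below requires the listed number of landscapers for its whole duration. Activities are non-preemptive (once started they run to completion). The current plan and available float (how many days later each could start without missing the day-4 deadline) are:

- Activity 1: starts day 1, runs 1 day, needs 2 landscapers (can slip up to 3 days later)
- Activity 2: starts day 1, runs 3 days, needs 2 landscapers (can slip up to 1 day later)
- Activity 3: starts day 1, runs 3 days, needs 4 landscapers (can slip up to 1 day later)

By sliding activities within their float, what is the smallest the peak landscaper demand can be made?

6

Early-start (Activity 1@1, Activity 2@1, Activity 3@1) gives peak 8: d1:8  d2:6  d3:6  d4:0.
Shift Activity 3→2.
Schedule Activity 1@1, Activity 2@1, Activity 3@2: d1:4  d2:6  d3:6  d4:4 — peak 6.
No arrangement of the 16 feasible schedules does better.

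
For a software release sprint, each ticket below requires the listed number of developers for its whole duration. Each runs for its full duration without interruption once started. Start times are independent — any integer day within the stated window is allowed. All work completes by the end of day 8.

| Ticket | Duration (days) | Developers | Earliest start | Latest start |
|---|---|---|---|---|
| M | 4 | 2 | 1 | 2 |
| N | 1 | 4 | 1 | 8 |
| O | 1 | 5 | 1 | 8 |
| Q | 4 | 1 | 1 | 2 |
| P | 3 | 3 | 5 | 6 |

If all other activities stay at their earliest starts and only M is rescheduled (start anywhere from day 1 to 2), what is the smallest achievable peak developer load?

10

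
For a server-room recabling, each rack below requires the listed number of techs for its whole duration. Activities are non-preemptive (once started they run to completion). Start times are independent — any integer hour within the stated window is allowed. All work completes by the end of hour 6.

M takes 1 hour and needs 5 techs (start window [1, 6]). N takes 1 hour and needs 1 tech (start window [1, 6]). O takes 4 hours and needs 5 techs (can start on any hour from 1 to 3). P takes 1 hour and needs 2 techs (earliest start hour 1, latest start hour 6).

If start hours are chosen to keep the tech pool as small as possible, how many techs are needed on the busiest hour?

Early-start (M@1, N@1, O@1, P@1) gives peak 13: h1:13  h2:5  h3:5  h4:5  h5:0  h6:0.
Shift N→2, O→3, P→2.
Schedule M@1, N@2, O@3, P@2: h1:5  h2:3  h3:5  h4:5  h5:5  h6:5 — peak 5.
Total tech-hours = 28 over 6 hours ⇒ peak ≥ ⌈28/6⌉ = 5, so 5 is optimal.

5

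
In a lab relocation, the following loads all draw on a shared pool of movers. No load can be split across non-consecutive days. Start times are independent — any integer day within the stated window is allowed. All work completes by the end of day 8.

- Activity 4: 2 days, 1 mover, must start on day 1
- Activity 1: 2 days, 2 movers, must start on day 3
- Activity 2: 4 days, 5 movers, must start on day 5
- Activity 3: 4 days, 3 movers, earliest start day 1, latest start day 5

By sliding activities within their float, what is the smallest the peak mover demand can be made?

5

Schedule Activity 4@1, Activity 1@3, Activity 2@5, Activity 3@1: d1:4  d2:4  d3:5  d4:5  d5:5  d6:5  d7:5  d8:5 — peak 5.
Total mover-days = 38 over 8 days ⇒ peak ≥ ⌈38/8⌉ = 5, so 5 is optimal.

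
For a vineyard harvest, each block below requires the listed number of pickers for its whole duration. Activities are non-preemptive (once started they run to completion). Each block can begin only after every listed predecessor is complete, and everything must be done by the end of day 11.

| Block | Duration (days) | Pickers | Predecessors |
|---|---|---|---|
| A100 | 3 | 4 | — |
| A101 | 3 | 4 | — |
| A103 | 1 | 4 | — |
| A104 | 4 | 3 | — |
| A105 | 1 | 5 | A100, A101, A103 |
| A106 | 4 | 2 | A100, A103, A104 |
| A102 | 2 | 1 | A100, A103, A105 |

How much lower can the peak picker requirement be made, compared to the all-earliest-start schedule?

Early-start peak: d1:15  d2:11  d3:11  d4:8  d5:3  d6:3  d7:2  d8:2  d9:0  d10:0  d11:0 ⇒ 15.
Leveled (A100@1, A101@4, A103@7, A104@1, A105@8, A106@8, A102@9): d1:7  d2:7  d3:7  d4:7  d5:4  d6:4  d7:4  d8:7  d9:3  d10:3  d11:2 ⇒ 7.
Reduction 15 − 7 = 8.

8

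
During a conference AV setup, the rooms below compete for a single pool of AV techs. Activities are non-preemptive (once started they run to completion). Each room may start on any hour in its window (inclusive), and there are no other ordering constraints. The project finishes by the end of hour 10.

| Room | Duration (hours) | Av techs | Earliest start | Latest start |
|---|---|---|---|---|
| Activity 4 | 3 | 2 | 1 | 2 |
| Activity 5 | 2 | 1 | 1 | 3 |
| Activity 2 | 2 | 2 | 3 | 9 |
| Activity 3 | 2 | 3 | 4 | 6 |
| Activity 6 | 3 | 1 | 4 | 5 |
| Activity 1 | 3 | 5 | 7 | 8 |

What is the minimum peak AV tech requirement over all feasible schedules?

5

Early-start (Activity 4@1, Activity 5@1, Activity 2@3, Activity 3@4, Activity 6@4, Activity 1@7) gives peak 6: h1:3  h2:3  h3:4  h4:6  h5:4  h6:1  h7:5  h8:5  h9:5  h10:0.
Shift Activity 6→5, Activity 1→8.
Schedule Activity 4@1, Activity 5@1, Activity 2@3, Activity 3@4, Activity 6@5, Activity 1@8: h1:3  h2:3  h3:4  h4:5  h5:4  h6:1  h7:1  h8:5  h9:5  h10:5 — peak 5.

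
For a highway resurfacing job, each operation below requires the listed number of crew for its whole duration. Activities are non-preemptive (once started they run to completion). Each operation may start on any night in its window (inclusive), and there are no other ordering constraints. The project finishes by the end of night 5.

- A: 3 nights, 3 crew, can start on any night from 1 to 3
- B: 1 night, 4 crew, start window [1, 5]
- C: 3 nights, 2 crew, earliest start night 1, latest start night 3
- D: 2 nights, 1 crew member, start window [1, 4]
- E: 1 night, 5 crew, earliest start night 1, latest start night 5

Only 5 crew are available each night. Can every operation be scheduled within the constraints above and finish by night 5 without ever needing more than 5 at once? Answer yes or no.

Total crew member-nights = 26; over 5 nights the average is 26/5 > 5, so some night must exceed 5.

no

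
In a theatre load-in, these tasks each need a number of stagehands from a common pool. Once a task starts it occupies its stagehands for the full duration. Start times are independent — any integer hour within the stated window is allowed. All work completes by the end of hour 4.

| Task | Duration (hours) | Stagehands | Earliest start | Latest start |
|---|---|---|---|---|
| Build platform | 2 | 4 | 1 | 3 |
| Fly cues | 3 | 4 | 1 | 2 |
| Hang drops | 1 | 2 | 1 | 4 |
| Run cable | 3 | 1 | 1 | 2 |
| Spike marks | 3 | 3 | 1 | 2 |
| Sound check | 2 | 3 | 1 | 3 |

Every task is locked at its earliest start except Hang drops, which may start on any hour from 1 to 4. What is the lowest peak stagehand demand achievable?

15

Hang drops@1: h1:17  h2:15  h3:8  h4:0 → peak 17
Hang drops@2: h1:15  h2:17  h3:8  h4:0 → peak 17
Hang drops@3: h1:15  h2:15  h3:10  h4:0 → peak 15
Hang drops@4: h1:15  h2:15  h3:8  h4:2 → peak 15
Best is Hang drops@3, peak 15.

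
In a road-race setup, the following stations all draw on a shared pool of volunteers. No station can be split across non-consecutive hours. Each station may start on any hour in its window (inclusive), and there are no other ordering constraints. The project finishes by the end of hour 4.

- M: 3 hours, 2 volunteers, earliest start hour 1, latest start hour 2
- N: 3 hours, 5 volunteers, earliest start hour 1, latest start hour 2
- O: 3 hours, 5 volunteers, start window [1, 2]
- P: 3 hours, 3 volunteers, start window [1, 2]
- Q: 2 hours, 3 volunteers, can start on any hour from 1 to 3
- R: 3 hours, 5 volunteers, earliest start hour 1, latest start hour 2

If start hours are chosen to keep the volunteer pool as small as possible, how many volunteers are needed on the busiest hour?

Schedule M@1, N@1, O@1, P@1, Q@1, R@1: h1:23  h2:23  h3:20  h4:0 — peak 23.

23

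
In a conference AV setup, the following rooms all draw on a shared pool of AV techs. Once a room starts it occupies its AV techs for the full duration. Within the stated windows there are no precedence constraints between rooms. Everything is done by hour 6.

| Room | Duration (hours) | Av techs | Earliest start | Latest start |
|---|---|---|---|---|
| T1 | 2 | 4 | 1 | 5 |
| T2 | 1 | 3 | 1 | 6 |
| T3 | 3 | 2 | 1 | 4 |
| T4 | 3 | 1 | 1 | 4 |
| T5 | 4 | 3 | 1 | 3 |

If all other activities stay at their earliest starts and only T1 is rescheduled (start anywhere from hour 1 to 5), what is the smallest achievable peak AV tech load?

9

T1@1: h1:13  h2:10  h3:6  h4:3  h5:0  h6:0 → peak 13
T1@2: h1:9  h2:10  h3:10  h4:3  h5:0  h6:0 → peak 10
T1@3: h1:9  h2:6  h3:10  h4:7  h5:0  h6:0 → peak 10
T1@4: h1:9  h2:6  h3:6  h4:7  h5:4  h6:0 → peak 9
T1@5: h1:9  h2:6  h3:6  h4:3  h5:4  h6:4 → peak 9
Best is T1@4, peak 9.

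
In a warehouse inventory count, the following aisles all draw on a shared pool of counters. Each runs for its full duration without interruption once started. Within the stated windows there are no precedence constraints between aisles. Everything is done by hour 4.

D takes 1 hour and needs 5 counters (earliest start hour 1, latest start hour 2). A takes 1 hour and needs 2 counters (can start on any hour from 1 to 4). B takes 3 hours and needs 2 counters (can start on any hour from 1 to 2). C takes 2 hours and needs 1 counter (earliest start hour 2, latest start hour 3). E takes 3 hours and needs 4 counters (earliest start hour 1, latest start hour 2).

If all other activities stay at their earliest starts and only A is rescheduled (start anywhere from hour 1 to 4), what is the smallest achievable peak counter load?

A@1: h1:13  h2:7  h3:7  h4:0 → peak 13
A@2: h1:11  h2:9  h3:7  h4:0 → peak 11
A@3: h1:11  h2:7  h3:9  h4:0 → peak 11
A@4: h1:11  h2:7  h3:7  h4:2 → peak 11
Best is A@2, peak 11.

11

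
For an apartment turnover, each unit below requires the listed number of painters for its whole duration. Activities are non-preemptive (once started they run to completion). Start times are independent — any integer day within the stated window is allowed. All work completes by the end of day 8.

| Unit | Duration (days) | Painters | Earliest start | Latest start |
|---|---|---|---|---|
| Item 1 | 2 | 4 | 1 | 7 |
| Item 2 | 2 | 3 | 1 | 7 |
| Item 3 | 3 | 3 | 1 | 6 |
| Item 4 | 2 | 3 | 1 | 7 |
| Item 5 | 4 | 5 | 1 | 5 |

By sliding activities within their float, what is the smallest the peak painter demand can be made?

Early-start (Item 1@1, Item 2@1, Item 3@1, Item 4@1, Item 5@1) gives peak 18: d1:18  d2:18  d3:8  d4:5  d5:0  d6:0  d7:0  d8:0.
Shift Item 3→3, Item 4→3, Item 5→5.
Schedule Item 1@1, Item 2@1, Item 3@3, Item 4@3, Item 5@5: d1:7  d2:7  d3:6  d4:6  d5:8  d6:5  d7:5  d8:5 — peak 8.

8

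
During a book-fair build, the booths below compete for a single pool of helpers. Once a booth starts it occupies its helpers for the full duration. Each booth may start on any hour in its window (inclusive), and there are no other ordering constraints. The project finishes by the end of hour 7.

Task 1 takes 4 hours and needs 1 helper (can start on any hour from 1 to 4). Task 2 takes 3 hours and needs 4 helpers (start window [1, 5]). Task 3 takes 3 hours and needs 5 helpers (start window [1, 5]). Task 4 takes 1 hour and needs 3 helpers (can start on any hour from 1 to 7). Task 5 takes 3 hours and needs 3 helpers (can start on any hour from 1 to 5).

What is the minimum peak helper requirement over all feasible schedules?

7

Early-start (Task 1@1, Task 2@1, Task 3@1, Task 4@1, Task 5@1) gives peak 16: h1:16  h2:13  h3:13  h4:1  h5:0  h6:0  h7:0.
Shift Task 2→4, Task 4→7, Task 5→5.
Schedule Task 1@1, Task 2@4, Task 3@1, Task 4@7, Task 5@5: h1:6  h2:6  h3:6  h4:5  h5:7  h6:7  h7:6 — peak 7.
Total helper-hours = 43 over 7 hours ⇒ peak ≥ ⌈43/7⌉ = 7, so 7 is optimal.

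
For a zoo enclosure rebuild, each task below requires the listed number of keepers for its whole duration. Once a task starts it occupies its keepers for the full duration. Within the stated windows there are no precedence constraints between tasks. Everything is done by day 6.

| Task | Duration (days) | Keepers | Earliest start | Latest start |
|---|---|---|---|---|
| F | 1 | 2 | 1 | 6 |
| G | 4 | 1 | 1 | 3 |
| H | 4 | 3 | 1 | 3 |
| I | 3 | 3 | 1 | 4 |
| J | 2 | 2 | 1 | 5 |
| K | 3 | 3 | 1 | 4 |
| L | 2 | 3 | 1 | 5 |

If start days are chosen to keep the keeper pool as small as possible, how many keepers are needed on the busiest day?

Early-start (F@1, G@1, H@1, I@1, J@1, K@1, L@1) gives peak 17: d1:17  d2:15  d3:10  d4:4  d5:0  d6:0.
Shift J→2, K→4, L→5.
Schedule F@1, G@1, H@1, I@1, J@2, K@4, L@5: d1:9  d2:9  d3:9  d4:7  d5:6  d6:6 — peak 9.

9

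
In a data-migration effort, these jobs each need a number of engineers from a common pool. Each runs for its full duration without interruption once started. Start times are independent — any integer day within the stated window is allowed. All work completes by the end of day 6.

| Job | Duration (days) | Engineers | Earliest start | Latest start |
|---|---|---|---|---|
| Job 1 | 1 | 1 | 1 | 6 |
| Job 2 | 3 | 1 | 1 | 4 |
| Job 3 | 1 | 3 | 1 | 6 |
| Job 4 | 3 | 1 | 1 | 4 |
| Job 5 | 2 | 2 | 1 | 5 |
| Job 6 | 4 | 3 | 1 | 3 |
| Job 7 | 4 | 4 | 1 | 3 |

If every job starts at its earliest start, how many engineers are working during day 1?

At early start, day 1 has: Job 1, Job 2, Job 3, Job 4, Job 5, Job 6, Job 7.
Demand: 1 + 1 + 3 + 1 + 2 + 3 + 4 = 15.

15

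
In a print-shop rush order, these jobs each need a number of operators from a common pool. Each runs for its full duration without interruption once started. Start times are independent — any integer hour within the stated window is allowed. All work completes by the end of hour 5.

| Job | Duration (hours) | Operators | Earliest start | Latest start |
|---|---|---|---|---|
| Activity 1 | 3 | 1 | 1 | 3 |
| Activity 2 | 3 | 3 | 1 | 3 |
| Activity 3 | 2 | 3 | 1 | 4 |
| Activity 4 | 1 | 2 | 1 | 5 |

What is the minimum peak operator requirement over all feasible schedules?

5

Early-start (Activity 1@1, Activity 2@1, Activity 3@1, Activity 4@1) gives peak 9: h1:9  h2:7  h3:4  h4:0  h5:0.
Shift Activity 3→4, Activity 4→4.
Schedule Activity 1@1, Activity 2@1, Activity 3@4, Activity 4@4: h1:4  h2:4  h3:4  h4:5  h5:3 — peak 5.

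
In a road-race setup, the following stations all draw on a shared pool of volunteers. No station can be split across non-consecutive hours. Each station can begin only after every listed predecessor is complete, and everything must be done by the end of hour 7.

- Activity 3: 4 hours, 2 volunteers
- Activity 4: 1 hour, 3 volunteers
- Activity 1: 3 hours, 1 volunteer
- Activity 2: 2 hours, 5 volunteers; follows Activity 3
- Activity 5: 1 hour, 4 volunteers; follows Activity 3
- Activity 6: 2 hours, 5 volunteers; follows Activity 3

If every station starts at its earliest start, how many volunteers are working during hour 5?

14

At early start, hour 5 has: Activity 2, Activity 5, Activity 6.
Demand: 5 + 4 + 5 = 14.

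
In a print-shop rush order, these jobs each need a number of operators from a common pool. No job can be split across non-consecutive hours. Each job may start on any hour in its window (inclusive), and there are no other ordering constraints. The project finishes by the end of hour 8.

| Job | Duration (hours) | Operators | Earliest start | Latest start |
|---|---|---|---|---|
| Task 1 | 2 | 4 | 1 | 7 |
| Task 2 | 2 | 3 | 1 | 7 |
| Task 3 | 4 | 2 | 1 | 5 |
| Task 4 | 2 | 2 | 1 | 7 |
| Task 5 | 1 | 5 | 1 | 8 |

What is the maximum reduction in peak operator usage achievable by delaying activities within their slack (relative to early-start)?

11

Early-start peak: h1:16  h2:11  h3:2  h4:2  h5:0  h6:0  h7:0  h8:0 ⇒ 16.
Leveled (Task 1@1, Task 2@3, Task 3@3, Task 4@5, Task 5@7): h1:4  h2:4  h3:5  h4:5  h5:4  h6:4  h7:5  h8:0 ⇒ 5.
Reduction 16 − 5 = 11.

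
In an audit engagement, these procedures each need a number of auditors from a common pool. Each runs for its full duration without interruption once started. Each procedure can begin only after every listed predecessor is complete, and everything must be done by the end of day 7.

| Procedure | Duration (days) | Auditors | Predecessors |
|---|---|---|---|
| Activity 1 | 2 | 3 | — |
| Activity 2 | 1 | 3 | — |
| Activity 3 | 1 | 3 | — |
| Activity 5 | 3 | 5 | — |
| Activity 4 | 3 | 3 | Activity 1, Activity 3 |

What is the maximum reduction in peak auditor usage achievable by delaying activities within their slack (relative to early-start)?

Early-start peak: d1:14  d2:8  d3:8  d4:3  d5:3  d6:0  d7:0 ⇒ 14.
Leveled (Activity 1@1, Activity 2@1, Activity 3@2, Activity 5@3, Activity 4@3): d1:6  d2:6  d3:8  d4:8  d5:8  d6:0  d7:0 ⇒ 8.
Reduction 14 − 8 = 6.

6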